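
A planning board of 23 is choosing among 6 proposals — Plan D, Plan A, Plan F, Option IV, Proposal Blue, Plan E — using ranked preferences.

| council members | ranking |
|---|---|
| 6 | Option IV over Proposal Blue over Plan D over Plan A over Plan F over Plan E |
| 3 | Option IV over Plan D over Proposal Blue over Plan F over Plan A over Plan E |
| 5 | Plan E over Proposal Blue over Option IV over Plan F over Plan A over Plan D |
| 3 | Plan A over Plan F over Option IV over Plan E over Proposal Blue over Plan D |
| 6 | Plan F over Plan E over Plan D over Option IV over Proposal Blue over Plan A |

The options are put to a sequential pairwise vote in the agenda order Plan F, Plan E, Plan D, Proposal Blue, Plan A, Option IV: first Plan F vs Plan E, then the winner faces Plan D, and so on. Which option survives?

Round 1: Plan F vs Plan E — 18–5, Plan F advances.
Round 2: Plan F vs Plan D — 14–9, Plan F advances.
Round 3: Plan F vs Proposal Blue — 9–14, Proposal Blue advances.
Round 4: Proposal Blue vs Plan A — 20–3, Proposal Blue advances.
Round 5: Proposal Blue vs Option IV — 5–18, Option IV advances.
The agenda winner is Option IV.

Option IV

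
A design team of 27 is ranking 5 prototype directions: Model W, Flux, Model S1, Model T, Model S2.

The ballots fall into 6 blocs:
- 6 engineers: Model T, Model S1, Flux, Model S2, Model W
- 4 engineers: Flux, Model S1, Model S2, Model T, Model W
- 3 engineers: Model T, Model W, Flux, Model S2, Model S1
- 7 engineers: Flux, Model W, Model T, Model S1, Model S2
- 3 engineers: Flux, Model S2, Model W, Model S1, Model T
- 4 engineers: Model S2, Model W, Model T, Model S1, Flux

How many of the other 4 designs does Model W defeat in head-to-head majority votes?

2

Model W against each rival (27 engineers):
Model W vs Flux: Model W preferred on 3+4 = 7 ballots; Flux wins 20–7.
Model W vs Model S1: 3+7+3+4 = 17 for Model W, 10 for Model S1 — Model W by 17–10.
Model W vs Model T: Model W, 14–13.
Model W vs Model S2: 3+7 = 10 for Model W, 17 for Model S2 — Model S2 by 17–10.
Model W beats Model S1, Model T; loses to Flux, Model S2 — 2 pairwise wins.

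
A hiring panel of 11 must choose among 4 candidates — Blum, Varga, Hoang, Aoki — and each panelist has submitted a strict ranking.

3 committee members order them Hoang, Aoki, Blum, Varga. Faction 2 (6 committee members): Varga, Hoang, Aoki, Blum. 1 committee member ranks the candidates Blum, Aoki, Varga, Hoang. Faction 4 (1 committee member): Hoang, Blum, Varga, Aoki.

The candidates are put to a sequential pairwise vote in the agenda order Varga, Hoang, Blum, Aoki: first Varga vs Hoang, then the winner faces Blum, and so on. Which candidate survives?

Varga

Round 1: Varga vs Hoang — 7–4, Varga advances.
Round 2: Varga vs Blum — 6–5, Varga advances.
Round 3: Varga vs Aoki — 7–4, Varga advances.
Varga survives the agenda.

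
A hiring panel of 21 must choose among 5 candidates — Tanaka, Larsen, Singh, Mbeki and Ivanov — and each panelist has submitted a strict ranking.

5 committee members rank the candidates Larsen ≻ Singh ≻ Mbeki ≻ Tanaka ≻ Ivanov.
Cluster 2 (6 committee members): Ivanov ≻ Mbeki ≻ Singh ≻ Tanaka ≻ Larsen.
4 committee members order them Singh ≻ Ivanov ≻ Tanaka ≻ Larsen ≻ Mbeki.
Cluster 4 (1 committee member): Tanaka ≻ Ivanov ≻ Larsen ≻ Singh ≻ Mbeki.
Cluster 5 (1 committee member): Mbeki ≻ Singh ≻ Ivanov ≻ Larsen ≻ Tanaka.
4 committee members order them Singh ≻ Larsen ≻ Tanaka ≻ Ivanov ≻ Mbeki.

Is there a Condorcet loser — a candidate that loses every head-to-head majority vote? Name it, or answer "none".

Pairwise majorities:
Tanaka–Larsen: Tanaka 11–10.
Tanaka vs Singh: Tanaka is ranked higher on 1 ballot, Singh on 20. Singh wins 20–1.
Tanaka vs Mbeki: 4+1+4 = 9 for Tanaka, 12 for Mbeki — Mbeki by 12–9.
Tanaka vs Ivanov: Ivanov wins 11–10.
Larsen–Singh: Singh 15–6.
Larsen vs Mbeki: Larsen, 14–7.
Larsen vs Ivanov: Ivanov, 12–9.
Singh vs Mbeki: 14 to 7, Singh.
Singh vs Ivanov: 14 to 7, Singh.
Mbeki vs Ivanov: 5+1 = 6 for Mbeki, 15 for Ivanov — Ivanov by 15–6.
Every candidate wins at least one matchup (Tanaka beats Larsen; Larsen beats Mbeki; Singh beats Tanaka; Mbeki beats Tanaka; Ivanov beats Tanaka), so there is no Condorcet loser.

none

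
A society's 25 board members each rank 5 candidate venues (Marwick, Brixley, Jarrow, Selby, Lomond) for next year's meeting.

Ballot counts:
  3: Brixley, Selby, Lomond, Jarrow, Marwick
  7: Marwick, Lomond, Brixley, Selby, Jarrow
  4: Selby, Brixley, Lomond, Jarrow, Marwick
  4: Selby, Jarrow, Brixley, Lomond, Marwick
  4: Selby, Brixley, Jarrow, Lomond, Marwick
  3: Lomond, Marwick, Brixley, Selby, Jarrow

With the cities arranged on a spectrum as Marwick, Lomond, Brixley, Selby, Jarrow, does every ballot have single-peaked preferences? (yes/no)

Axis positions: Marwick=1, Lomond=2, Brixley=3, Selby=4, Jarrow=5.
Ballot type 1 (peak Brixley at position 3): ranking walks positions 3-4-2-5-1, expanding outward from the peak — single-peaked.
Ballot type 2 (peak Marwick at position 1): ranking walks positions 1-2-3-4-5, expanding outward from the peak — single-peaked.
Ballot type 3 (peak Selby at position 4): ranking walks positions 4-3-2-5-1, expanding outward from the peak — single-peaked.
Ballot type 4 (peak Selby at position 4): ranking walks positions 4-5-3-2-1, expanding outward from the peak — single-peaked.
Ballot type 5 (peak Selby at position 4): ranking walks positions 4-3-5-2-1, expanding outward from the peak — single-peaked.
Ballot type 6 (peak Lomond at position 2): ranking walks positions 2-1-3-4-5, expanding outward from the peak — single-peaked.
Every ranking is single-peaked on this axis.

yes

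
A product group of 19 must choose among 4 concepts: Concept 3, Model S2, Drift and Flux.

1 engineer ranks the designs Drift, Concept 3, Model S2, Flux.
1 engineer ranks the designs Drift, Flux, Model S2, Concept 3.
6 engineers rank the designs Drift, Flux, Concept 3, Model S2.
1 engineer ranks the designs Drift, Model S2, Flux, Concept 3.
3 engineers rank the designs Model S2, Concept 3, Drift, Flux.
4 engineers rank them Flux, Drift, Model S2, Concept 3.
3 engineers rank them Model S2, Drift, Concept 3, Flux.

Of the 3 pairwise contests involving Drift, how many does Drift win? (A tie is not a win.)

Drift against each rival (19 engineers):
Drift–Concept 3: Drift 16–3.
Drift vs Model S2: Drift preferred on 1+1+6+1+4 = 13 ballots; Drift wins 13–6.
Drift vs Flux: 1+1+6+1+3+3 = 15 for Drift, 4 for Flux — Drift by 15–4.
Drift beats Concept 3, Model S2, Flux — 3 pairwise wins.

3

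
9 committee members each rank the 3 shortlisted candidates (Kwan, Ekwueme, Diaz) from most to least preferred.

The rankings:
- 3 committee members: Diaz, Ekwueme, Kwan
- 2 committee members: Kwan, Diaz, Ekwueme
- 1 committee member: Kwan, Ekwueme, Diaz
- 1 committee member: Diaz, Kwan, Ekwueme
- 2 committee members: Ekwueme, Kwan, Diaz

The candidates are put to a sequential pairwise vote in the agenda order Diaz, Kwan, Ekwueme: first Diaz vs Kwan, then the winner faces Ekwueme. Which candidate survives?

Round 1: Diaz vs Kwan — 4–5, Kwan advances.
Round 2: Kwan vs Ekwueme — 4–5, Ekwueme advances.
Ekwueme survives the agenda.

Ekwueme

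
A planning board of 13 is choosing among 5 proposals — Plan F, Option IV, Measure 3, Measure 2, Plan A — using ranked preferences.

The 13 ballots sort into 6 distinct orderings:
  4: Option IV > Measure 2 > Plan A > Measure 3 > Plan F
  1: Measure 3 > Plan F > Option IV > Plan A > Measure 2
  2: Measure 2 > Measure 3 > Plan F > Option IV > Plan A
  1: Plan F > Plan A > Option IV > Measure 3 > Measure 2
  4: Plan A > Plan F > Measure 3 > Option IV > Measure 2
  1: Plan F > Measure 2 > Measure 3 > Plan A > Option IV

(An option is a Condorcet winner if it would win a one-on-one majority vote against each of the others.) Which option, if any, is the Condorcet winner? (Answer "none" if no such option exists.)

none

Check each pair by majority over 13 ballots:
Plan F vs Option IV: 9 to 4, Plan F.
Plan F vs Measure 3: 1+4+1 = 6 for Plan F, 7 for Measure 3 — Measure 3 by 7–6.
Plan F vs Measure 2: Plan F preferred on 1+1+4+1 = 7 ballots; Plan F wins 7–6.
Plan F vs Plan A: Plan A, 8–5.
Option IV vs Measure 3: Option IV preferred on 4+1 = 5 ballots; Measure 3 wins 8–5.
Option IV–Measure 2: Option IV 10–3.
Option IV vs Plan A: 4+1+2 = 7 for Option IV, 6 for Plan A — Option IV by 7–6.
Measure 3–Measure 2: Measure 2 7–6.
Measure 3–Plan A: Plan A 9–4.
Measure 2 vs Plan A: 4+2+1 = 7 for Measure 2, 6 for Plan A — Measure 2 by 7–6.
No option is unbeaten: Plan F loses to Measure 3; Option IV loses to Plan F; Measure 3 loses to Measure 2; Measure 2 loses to Plan F; Plan A loses to Option IV. In particular Plan F → Option IV → Plan A → Plan F is a majority cycle — no Condorcet winner exists.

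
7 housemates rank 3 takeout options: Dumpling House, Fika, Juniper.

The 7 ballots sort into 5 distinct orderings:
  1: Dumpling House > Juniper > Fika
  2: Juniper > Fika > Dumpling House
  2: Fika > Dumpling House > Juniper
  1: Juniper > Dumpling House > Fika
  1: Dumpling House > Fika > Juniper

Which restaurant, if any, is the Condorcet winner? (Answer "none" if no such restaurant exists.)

Check each pair by majority over 7 ballots:
Dumpling House–Fika: Fika 4–3.
Dumpling House vs Juniper: Dumpling House wins 4–3.
Fika vs Juniper: Juniper, 4–3.
Every restaurant loses at least once (Dumpling House loses to Fika; Fika loses to Juniper; Juniper loses to Dumpling House). The majority relation contains the cycle Dumpling House > Juniper > Fika > Dumpling House, so there is no Condorcet winner.

none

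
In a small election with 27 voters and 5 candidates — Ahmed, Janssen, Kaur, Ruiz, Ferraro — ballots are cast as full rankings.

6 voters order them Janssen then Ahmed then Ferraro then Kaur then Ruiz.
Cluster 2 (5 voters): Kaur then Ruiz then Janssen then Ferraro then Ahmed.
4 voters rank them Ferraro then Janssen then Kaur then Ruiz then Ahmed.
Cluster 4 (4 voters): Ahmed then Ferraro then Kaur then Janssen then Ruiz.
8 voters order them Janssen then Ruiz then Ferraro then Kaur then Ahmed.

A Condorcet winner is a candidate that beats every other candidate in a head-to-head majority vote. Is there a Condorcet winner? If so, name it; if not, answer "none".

Janssen

Check each pair by majority over 27 ballots:
Ahmed vs Janssen: Janssen, 23–4.
Ahmed vs Kaur: Kaur wins 17–10.
Ahmed vs Ruiz: Ruiz wins 17–10.
Ahmed–Ferraro: Ferraro 17–10.
Janssen–Kaur: Janssen 18–9.
Janssen–Ruiz: Janssen 22–5.
Janssen–Ferraro: Janssen 19–8.
Kaur–Ruiz: Kaur 19–8.
Kaur–Ferraro: Ferraro 22–5.
Ruiz–Ferraro: Ferraro 14–13.
Only Janssen has no losses; Janssen is the Condorcet winner.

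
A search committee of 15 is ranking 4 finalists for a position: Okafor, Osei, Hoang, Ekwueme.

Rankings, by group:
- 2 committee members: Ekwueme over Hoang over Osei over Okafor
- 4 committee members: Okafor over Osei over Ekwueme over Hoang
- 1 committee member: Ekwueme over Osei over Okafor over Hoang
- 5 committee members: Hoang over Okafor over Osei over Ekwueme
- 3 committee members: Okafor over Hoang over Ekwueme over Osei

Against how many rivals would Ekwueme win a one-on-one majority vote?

Ekwueme against each rival (15 committee members):
Ekwueme vs Okafor: 2+1 = 3 for Ekwueme, 12 for Okafor — Okafor by 12–3.
Ekwueme–Osei: Osei 9–6.
Ekwueme vs Hoang: Ekwueme is ranked higher on 2+4+1 = 7 ballots, Hoang on 8. Hoang wins 8–7.
Ekwueme beats no one; loses to Okafor, Osei, Hoang — 0 pairwise wins.

0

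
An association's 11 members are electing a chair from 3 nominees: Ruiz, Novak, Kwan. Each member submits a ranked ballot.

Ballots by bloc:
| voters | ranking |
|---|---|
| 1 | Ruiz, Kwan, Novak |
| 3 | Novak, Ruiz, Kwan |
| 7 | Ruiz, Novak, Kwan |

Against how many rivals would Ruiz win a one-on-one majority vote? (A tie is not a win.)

2

Ruiz against each rival (11 voters):
Ruiz vs Novak: 8 to 3, Ruiz.
Ruiz vs Kwan: Ruiz, 11–0.
Ruiz beats Novak, Kwan — 2 pairwise wins.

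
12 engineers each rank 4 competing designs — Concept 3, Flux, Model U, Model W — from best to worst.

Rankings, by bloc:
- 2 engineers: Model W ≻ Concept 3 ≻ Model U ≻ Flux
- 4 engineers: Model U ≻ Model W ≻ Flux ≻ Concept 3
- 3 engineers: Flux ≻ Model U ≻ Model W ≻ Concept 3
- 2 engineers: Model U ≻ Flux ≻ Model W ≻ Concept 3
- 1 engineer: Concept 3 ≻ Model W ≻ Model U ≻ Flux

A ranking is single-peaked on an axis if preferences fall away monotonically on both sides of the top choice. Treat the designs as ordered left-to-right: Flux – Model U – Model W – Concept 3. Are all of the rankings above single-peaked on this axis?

yes

Axis positions: Flux=1, Model U=2, Model W=3, Concept 3=4.
Bloc 1 (peak Model W at position 3): ranking walks positions 3-4-2-1, expanding outward from the peak — single-peaked.
Bloc 2 (peak Model U at position 2): ranking walks positions 2-3-1-4, expanding outward from the peak — single-peaked.
Bloc 3 (peak Flux at position 1): ranking walks positions 1-2-3-4, expanding outward from the peak — single-peaked.
Bloc 4 (peak Model U at position 2): ranking walks positions 2-1-3-4, expanding outward from the peak — single-peaked.
Bloc 5 (peak Concept 3 at position 4): ranking walks positions 4-3-2-1, expanding outward from the peak — single-peaked.
Every ranking is single-peaked on this axis.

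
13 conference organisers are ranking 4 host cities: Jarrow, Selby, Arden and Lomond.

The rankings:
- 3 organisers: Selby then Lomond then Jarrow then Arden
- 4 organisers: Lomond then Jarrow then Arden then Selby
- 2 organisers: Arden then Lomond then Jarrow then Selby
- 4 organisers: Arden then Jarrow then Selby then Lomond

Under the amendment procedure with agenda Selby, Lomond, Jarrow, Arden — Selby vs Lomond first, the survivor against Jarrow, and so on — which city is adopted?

Round 1: Selby vs Lomond — 7–6, Selby advances.
Round 2: Selby vs Jarrow — 3–10, Jarrow advances.
Round 3: Jarrow vs Arden — 7–6, Jarrow advances.
Jarrow survives the agenda.

Jarrow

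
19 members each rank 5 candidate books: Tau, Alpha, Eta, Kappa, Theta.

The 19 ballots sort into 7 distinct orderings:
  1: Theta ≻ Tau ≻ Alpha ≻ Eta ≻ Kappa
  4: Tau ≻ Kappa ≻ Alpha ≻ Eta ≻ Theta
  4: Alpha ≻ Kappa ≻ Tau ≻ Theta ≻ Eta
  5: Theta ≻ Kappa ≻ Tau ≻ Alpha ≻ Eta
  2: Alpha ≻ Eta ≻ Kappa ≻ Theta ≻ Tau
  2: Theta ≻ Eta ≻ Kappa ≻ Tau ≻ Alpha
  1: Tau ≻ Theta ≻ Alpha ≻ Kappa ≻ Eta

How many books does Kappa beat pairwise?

Kappa against each rival (19 members):
Kappa–Tau: Kappa 13–6.
Kappa–Alpha: Kappa 11–8.
Kappa vs Eta: Kappa wins 14–5.
Kappa vs Theta: Kappa is ranked higher on 4+4+2 = 10 ballots, Theta on 9. Kappa wins 10–9.
Kappa beats Tau, Alpha, Eta, Theta — 4 pairwise wins.

4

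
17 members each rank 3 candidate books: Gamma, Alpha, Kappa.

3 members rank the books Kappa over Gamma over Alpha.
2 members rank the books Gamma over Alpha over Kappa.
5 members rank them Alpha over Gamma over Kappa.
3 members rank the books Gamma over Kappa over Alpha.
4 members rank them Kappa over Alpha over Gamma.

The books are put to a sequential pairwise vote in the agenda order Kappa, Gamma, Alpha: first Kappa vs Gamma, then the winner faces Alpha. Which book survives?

Alpha

Round 1: Kappa vs Gamma — 7–10, Gamma advances.
Round 2: Gamma vs Alpha — 8–9, Alpha advances.
The agenda winner is Alpha.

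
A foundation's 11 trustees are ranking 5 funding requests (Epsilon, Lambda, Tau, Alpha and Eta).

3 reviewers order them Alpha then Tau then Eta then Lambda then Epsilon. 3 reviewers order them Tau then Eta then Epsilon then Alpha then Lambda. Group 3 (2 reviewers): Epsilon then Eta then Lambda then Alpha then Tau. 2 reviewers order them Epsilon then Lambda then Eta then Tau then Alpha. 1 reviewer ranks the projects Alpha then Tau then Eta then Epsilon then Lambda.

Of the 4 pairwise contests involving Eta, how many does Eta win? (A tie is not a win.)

Eta against each rival (11 reviewers):
Eta–Epsilon: Eta 7–4.
Eta–Lambda: Eta 9–2.
Eta vs Tau: Tau, 7–4.
Eta vs Alpha: Eta wins 7–4.
Eta beats Epsilon, Lambda, Alpha; loses to Tau — 3 pairwise wins.

3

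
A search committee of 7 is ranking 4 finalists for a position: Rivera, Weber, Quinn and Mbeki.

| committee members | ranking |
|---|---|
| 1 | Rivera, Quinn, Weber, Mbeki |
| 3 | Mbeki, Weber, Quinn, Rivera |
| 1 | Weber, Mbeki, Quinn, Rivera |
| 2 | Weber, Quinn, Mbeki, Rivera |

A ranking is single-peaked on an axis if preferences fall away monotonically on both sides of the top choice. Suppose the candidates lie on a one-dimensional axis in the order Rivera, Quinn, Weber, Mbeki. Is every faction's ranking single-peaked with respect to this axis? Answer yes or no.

yes

Axis positions: Rivera=1, Quinn=2, Weber=3, Mbeki=4.
Faction 1 (peak Rivera at position 1): ranking walks positions 1-2-3-4, expanding outward from the peak — single-peaked.
Faction 2 (peak Mbeki at position 4): ranking walks positions 4-3-2-1, expanding outward from the peak — single-peaked.
Faction 3 (peak Weber at position 3): ranking walks positions 3-4-2-1, expanding outward from the peak — single-peaked.
Faction 4 (peak Weber at position 3): ranking walks positions 3-2-4-1, expanding outward from the peak — single-peaked.
Every ranking is single-peaked on this axis.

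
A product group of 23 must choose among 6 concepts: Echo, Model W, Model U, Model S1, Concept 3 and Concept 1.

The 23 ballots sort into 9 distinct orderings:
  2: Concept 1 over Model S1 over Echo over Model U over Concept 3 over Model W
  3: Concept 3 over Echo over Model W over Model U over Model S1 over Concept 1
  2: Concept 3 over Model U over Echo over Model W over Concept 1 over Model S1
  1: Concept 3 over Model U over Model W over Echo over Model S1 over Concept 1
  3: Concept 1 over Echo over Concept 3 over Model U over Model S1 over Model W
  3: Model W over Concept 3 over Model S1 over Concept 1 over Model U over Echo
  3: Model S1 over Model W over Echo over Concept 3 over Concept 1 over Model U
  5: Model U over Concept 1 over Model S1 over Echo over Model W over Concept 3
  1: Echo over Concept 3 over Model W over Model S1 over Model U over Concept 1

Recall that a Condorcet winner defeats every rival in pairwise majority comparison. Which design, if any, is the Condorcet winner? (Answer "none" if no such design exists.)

Check each pair by majority over 23 ballots:
Echo vs Model W: Echo, 16–7.
Echo vs Model U: Echo wins 12–11.
Echo vs Model S1: Echo preferred on 3+2+1+3+1 = 10 ballots; Model S1 wins 13–10.
Echo vs Concept 3: 14 to 9, Echo.
Echo–Concept 1: Concept 1 13–10.
Model W vs Model U: 3+3+3+1 = 10 for Model W, 13 for Model U — Model U by 13–10.
Model W vs Model S1: 3+2+1+3+1 = 10 for Model W, 13 for Model S1 — Model S1 by 13–10.
Model W vs Concept 3: Model W preferred on 3+3+5 = 11 ballots; Concept 3 wins 12–11.
Model W vs Concept 1: Model W preferred on 3+2+1+3+3+1 = 13 ballots; Model W wins 13–10.
Model U vs Model S1: Model U wins 14–9.
Model U vs Concept 3: 7 to 16, Concept 3.
Model U vs Concept 1: Model U, 12–11.
Model S1 vs Concept 3: Concept 3, 13–10.
Model S1 vs Concept 1: 3+1+3+3+1 = 11 for Model S1, 12 for Concept 1 — Concept 1 by 12–11.
Concept 3 vs Concept 1: Concept 3 wins 13–10.
Every design loses at least once (Echo loses to Model S1; Model W loses to Echo; Model U loses to Echo; Model S1 loses to Model U; Concept 3 loses to Echo; Concept 1 loses to Model W). The majority relation contains the cycle Echo > Model W > Concept 1 > Echo, so there is no Condorcet winner.

none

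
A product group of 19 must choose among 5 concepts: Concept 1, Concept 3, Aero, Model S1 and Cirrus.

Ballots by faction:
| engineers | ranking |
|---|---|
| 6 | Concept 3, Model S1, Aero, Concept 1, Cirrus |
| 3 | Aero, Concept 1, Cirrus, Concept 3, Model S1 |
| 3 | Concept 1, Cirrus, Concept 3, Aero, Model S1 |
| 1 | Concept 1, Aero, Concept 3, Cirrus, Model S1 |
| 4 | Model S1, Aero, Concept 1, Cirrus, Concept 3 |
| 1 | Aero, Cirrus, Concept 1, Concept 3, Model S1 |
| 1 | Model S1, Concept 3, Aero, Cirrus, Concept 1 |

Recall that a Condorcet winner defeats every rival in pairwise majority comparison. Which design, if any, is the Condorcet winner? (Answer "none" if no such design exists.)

none

Pairwise majorities:
Concept 1 vs Concept 3: 12 to 7, Concept 1.
Concept 1 vs Aero: Concept 1 preferred on 3+1 = 4 ballots; Aero wins 15–4.
Concept 1 vs Model S1: 8 to 11, Model S1.
Concept 1 vs Cirrus: Concept 1 is ranked higher on 6+3+3+1+4 = 17 ballots, Cirrus on 2. Concept 1 wins 17–2.
Concept 3 vs Aero: 6+3+1 = 10 for Concept 3, 9 for Aero — Concept 3 by 10–9.
Concept 3 vs Model S1: 14 to 5, Concept 3.
Concept 3 vs Cirrus: 6+1+1 = 8 for Concept 3, 11 for Cirrus — Cirrus by 11–8.
Aero vs Model S1: 8 to 11, Model S1.
Aero vs Cirrus: 16 to 3, Aero.
Model S1 vs Cirrus: 6+4+1 = 11 for Model S1, 8 for Cirrus — Model S1 by 11–8.
Each design drops at least one matchup (Concept 1 loses to Aero; Concept 3 loses to Concept 1; Aero loses to Concept 3; Model S1 loses to Concept 3; Cirrus loses to Concept 1); the cycle Concept 1 > Concept 3 > Aero > Concept 1 rules out a Condorcet winner.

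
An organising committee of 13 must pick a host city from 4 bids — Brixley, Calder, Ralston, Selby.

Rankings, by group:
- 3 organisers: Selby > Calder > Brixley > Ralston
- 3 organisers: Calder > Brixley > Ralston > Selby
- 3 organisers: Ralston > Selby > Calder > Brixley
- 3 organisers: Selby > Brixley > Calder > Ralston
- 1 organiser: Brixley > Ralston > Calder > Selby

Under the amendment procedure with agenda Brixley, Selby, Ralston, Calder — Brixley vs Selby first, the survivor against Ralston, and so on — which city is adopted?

Calder

Round 1: Brixley vs Selby — 4–9, Selby advances.
Round 2: Selby vs Ralston — 6–7, Ralston advances.
Round 3: Ralston vs Calder — 4–9, Calder advances.
Calder survives the agenda.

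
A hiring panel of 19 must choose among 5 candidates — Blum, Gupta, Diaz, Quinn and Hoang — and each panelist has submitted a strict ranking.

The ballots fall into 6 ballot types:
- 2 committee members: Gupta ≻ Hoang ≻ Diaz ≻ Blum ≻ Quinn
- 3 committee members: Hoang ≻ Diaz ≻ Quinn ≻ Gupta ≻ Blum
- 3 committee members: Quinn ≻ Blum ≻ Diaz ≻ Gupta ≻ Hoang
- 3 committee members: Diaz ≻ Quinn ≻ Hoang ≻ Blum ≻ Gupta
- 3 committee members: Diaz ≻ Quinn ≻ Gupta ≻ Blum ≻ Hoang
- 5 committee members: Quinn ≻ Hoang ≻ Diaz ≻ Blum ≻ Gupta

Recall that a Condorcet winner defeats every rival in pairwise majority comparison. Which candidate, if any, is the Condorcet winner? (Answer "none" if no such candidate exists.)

Head-to-head results (19 committee members):
Blum vs Gupta: 3+3+5 = 11 for Blum, 8 for Gupta — Blum by 11–8.
Blum–Diaz: Diaz 16–3.
Blum vs Quinn: Quinn wins 17–2.
Blum–Hoang: Hoang 13–6.
Gupta vs Diaz: Gupta preferred on 2 ballots; Diaz wins 17–2.
Gupta–Quinn: Quinn 17–2.
Gupta vs Hoang: Gupta is ranked higher on 2+3+3 = 8 ballots, Hoang on 11. Hoang wins 11–8.
Diaz vs Quinn: Diaz, 11–8.
Diaz vs Hoang: Diaz is ranked higher on 3+3+3 = 9 ballots, Hoang on 10. Hoang wins 10–9.
Quinn vs Hoang: 14 to 5, Quinn.
No candidate is unbeaten: Blum loses to Diaz; Gupta loses to Blum; Diaz loses to Hoang; Quinn loses to Diaz; Hoang loses to Quinn. In particular Diaz > Quinn > Hoang > Diaz is a majority cycle — no Condorcet winner exists.

none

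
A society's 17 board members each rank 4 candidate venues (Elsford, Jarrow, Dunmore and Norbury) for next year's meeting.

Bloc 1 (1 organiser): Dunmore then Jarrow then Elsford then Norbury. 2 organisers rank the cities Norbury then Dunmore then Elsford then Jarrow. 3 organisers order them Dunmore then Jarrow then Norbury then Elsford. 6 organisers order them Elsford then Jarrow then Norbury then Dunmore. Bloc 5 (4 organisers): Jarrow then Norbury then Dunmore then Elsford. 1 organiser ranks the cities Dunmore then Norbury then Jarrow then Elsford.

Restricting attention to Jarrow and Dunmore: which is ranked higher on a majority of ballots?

Ballots ranking Jarrow above Dunmore: 6 + 4 = 10.
Ballots ranking Dunmore above Jarrow: 17 − 10 = 7.
Jarrow wins the head-to-head 10–7.

Jarrow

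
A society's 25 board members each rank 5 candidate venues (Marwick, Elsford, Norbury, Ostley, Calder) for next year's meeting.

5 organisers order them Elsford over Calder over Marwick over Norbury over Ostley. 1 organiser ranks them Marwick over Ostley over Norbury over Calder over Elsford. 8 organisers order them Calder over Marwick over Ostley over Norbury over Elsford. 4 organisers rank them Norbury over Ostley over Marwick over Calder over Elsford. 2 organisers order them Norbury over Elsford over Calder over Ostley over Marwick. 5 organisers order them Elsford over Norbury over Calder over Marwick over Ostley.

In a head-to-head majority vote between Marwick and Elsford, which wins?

Ballots ranking Marwick above Elsford: 1 + 8 + 4 = 13.
Ballots ranking Elsford above Marwick: 25 − 13 = 12.
Marwick wins the head-to-head 13–12.

Marwick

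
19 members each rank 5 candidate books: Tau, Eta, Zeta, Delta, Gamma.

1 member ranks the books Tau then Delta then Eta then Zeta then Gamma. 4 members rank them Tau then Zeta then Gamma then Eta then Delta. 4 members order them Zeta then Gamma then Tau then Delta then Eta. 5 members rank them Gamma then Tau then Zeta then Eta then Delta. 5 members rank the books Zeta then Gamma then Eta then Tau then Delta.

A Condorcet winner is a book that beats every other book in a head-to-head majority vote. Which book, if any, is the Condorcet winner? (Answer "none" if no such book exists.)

none

Pairwise majorities:
Tau vs Eta: Tau preferred on 1+4+4+5 = 14 ballots; Tau wins 14–5.
Tau vs Zeta: 10 to 9, Tau.
Tau vs Delta: Tau is ranked higher on 1+4+4+5+5 = 19 ballots, Delta on 0. Tau wins 19–0.
Tau vs Gamma: Tau is ranked higher on 1+4 = 5 ballots, Gamma on 14. Gamma wins 14–5.
Eta vs Zeta: 1 to 18, Zeta.
Eta vs Delta: Eta is ranked higher on 4+5+5 = 14 ballots, Delta on 5. Eta wins 14–5.
Eta vs Gamma: 1 to 18, Gamma.
Zeta vs Delta: Zeta is ranked higher on 4+4+5+5 = 18 ballots, Delta on 1. Zeta wins 18–1.
Zeta vs Gamma: Zeta is ranked higher on 1+4+4+5 = 14 ballots, Gamma on 5. Zeta wins 14–5.
Delta vs Gamma: 1 for Delta, 18 for Gamma — Gamma by 18–1.
Each book drops at least one matchup (Tau loses to Gamma; Eta loses to Tau; Zeta loses to Tau; Delta loses to Tau; Gamma loses to Zeta); the cycle Tau > Zeta > Gamma > Tau rules out a Condorcet winner.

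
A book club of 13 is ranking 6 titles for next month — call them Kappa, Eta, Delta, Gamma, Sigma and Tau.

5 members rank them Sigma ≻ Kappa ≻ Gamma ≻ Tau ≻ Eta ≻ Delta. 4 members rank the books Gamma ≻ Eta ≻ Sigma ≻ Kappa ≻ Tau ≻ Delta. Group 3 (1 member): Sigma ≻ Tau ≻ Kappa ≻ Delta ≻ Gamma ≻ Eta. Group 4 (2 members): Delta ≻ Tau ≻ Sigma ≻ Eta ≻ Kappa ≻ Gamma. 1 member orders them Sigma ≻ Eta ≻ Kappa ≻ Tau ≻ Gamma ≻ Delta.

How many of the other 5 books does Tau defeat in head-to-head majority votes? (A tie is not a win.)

Tau against each rival (13 members):
Tau vs Kappa: Kappa wins 10–3.
Tau vs Eta: Tau is ranked higher on 5+1+2 = 8 ballots, Eta on 5. Tau wins 8–5.
Tau vs Delta: Tau is ranked higher on 5+4+1+1 = 11 ballots, Delta on 2. Tau wins 11–2.
Tau vs Gamma: Tau preferred on 1+2+1 = 4 ballots; Gamma wins 9–4.
Tau vs Sigma: 2 for Tau, 11 for Sigma — Sigma by 11–2.
Tau beats Eta, Delta; loses to Kappa, Gamma, Sigma — 2 pairwise wins.

2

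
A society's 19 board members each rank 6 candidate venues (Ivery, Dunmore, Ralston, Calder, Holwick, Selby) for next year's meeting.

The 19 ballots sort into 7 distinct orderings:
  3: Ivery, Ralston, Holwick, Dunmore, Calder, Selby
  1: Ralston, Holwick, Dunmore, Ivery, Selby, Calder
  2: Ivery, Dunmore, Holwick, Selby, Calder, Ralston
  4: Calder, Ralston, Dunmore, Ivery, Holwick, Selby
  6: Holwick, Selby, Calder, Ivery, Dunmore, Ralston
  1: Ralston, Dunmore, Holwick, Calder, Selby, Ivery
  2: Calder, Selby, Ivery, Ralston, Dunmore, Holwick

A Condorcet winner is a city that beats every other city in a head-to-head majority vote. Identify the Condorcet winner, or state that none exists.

none

Check each pair by majority over 19 ballots:
Ivery vs Dunmore: Ivery wins 13–6.
Ivery vs Ralston: Ivery is ranked higher on 3+2+6+2 = 13 ballots, Ralston on 6. Ivery wins 13–6.
Ivery–Calder: Calder 13–6.
Ivery vs Holwick: Ivery wins 11–8.
Ivery vs Selby: 10 to 9, Ivery.
Dunmore vs Ralston: 2+6 = 8 for Dunmore, 11 for Ralston — Ralston by 11–8.
Dunmore vs Calder: Calder wins 12–7.
Dunmore vs Holwick: 9 to 10, Holwick.
Dunmore vs Selby: Dunmore, 11–8.
Ralston vs Calder: Ralston is ranked higher on 3+1+1 = 5 ballots, Calder on 14. Calder wins 14–5.
Ralston vs Holwick: Ralston is ranked higher on 3+1+4+1+2 = 11 ballots, Holwick on 8. Ralston wins 11–8.
Ralston vs Selby: Ralston is ranked higher on 3+1+4+1 = 9 ballots, Selby on 10. Selby wins 10–9.
Calder–Holwick: Holwick 13–6.
Calder–Selby: Calder 10–9.
Holwick vs Selby: 3+1+2+4+6+1 = 17 for Holwick, 2 for Selby — Holwick by 17–2.
Each city drops at least one matchup (Ivery loses to Calder; Dunmore loses to Ivery; Ralston loses to Ivery; Calder loses to Holwick; Holwick loses to Ivery; Selby loses to Ivery); the cycle Ivery beats Holwick beats Calder beats Ivery rules out a Condorcet winner.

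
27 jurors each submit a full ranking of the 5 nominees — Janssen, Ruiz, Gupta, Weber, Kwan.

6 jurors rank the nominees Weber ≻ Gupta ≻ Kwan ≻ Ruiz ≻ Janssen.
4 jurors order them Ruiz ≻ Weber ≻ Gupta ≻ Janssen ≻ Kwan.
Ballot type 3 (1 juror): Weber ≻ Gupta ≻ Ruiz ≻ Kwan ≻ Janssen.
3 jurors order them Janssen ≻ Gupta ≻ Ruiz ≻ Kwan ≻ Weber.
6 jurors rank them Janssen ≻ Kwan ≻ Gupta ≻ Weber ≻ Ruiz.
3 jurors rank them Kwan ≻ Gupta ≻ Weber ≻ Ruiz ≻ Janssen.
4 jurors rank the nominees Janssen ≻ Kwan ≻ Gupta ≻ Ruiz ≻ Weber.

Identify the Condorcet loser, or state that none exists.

none

Head-to-head results (27 jurors):
Janssen vs Ruiz: Janssen preferred on 3+6+4 = 13 ballots; Ruiz wins 14–13.
Janssen–Gupta: Gupta 14–13.
Janssen–Weber: Weber 14–13.
Janssen vs Kwan: Janssen preferred on 4+3+6+4 = 17 ballots; Janssen wins 17–10.
Ruiz vs Gupta: Gupta, 23–4.
Ruiz vs Weber: Weber, 16–11.
Ruiz–Kwan: Kwan 19–8.
Gupta vs Weber: Gupta is ranked higher on 3+6+3+4 = 16 ballots, Weber on 11. Gupta wins 16–11.
Gupta vs Kwan: Gupta, 14–13.
Weber–Kwan: Kwan 16–11.
Every nominee wins at least one matchup (Janssen beats Kwan; Ruiz beats Janssen; Gupta beats Janssen; Weber beats Janssen; Kwan beats Ruiz), so there is no Condorcet loser.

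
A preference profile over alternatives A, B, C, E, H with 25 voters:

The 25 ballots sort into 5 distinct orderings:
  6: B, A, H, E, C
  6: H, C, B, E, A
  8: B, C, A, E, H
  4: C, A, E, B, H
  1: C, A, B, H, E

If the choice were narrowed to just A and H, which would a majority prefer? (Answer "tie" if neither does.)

A

Ballots ranking A above H: 6 + 8 + 4 + 1 = 19.
Ballots ranking H above A: 25 − 19 = 6.
A wins the head-to-head 19–6.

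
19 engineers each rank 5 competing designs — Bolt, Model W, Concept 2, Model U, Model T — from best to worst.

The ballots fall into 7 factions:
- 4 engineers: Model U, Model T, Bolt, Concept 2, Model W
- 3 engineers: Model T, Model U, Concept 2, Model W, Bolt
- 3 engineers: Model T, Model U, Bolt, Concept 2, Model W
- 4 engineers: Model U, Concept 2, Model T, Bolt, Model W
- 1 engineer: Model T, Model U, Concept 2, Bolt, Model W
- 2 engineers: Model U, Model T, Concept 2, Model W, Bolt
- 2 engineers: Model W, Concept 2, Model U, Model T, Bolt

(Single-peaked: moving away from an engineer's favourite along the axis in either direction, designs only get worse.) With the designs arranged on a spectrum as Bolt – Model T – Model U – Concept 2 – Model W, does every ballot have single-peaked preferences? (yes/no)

yes

Axis positions: Bolt=1, Model T=2, Model U=3, Concept 2=4, Model W=5.
Faction 1 (peak Model U at position 3): ranking walks positions 3-2-1-4-5, expanding outward from the peak — single-peaked.
Faction 2 (peak Model T at position 2): ranking walks positions 2-3-4-5-1, expanding outward from the peak — single-peaked.
Faction 3 (peak Model T at position 2): ranking walks positions 2-3-1-4-5, expanding outward from the peak — single-peaked.
Faction 4 (peak Model U at position 3): ranking walks positions 3-4-2-1-5, expanding outward from the peak — single-peaked.
Faction 5 (peak Model T at position 2): ranking walks positions 2-3-4-1-5, expanding outward from the peak — single-peaked.
Faction 6 (peak Model U at position 3): ranking walks positions 3-2-4-5-1, expanding outward from the peak — single-peaked.
Faction 7 (peak Model W at position 5): ranking walks positions 5-4-3-2-1, expanding outward from the peak — single-peaked.
Every ranking is single-peaked on this axis.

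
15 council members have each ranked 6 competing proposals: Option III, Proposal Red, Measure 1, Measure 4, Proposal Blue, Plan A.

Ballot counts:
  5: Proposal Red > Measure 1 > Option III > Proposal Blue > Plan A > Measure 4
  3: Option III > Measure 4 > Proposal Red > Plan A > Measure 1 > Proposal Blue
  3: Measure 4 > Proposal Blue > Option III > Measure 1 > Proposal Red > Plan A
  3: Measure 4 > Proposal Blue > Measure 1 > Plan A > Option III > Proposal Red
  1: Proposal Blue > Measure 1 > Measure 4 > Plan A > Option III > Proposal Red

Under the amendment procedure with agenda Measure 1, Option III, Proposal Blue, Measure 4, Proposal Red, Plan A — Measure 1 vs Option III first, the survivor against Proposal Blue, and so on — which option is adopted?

Measure 4

Round 1: Measure 1 vs Option III — 9–6, Measure 1 advances.
Round 2: Measure 1 vs Proposal Blue — 8–7, Measure 1 advances.
Round 3: Measure 1 vs Measure 4 — 6–9, Measure 4 advances.
Round 4: Measure 4 vs Proposal Red — 10–5, Measure 4 advances.
Round 5: Measure 4 vs Plan A — 10–5, Measure 4 advances.
Measure 4 survives the agenda.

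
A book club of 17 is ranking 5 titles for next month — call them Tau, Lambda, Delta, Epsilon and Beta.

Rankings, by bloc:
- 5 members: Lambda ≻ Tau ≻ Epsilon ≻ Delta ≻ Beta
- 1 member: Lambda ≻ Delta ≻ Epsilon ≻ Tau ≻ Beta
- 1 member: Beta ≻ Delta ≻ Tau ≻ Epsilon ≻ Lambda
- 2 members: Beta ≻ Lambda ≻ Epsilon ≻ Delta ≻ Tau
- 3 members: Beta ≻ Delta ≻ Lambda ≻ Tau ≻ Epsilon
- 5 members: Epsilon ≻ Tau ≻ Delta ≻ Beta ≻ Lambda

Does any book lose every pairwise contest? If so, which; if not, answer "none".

none

Pairwise majorities:
Tau vs Lambda: Lambda, 11–6.
Tau–Delta: Tau 10–7.
Tau vs Epsilon: 9 to 8, Tau.
Tau vs Beta: Tau is ranked higher on 5+1+5 = 11 ballots, Beta on 6. Tau wins 11–6.
Lambda vs Delta: Delta, 9–8.
Lambda–Epsilon: Lambda 11–6.
Lambda vs Beta: Beta, 11–6.
Delta–Epsilon: Epsilon 12–5.
Delta–Beta: Delta 11–6.
Epsilon vs Beta: Epsilon preferred on 5+1+5 = 11 ballots; Epsilon wins 11–6.
Every book wins at least one matchup (Tau beats Delta; Lambda beats Tau; Delta beats Lambda; Epsilon beats Delta; Beta beats Lambda), so there is no Condorcet loser.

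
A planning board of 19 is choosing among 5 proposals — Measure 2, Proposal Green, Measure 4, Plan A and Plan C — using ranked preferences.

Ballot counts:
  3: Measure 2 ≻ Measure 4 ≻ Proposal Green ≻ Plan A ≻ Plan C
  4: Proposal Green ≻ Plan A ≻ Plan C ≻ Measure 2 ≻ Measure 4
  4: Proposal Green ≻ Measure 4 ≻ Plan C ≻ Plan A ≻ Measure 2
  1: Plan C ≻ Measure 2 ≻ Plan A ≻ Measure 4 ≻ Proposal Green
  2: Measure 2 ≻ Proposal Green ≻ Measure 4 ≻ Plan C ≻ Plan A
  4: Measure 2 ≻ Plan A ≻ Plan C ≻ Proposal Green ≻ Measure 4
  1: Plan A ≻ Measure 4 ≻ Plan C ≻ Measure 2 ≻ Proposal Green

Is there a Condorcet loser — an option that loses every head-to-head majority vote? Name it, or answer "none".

Pairwise majorities:
Measure 2–Proposal Green: Measure 2 11–8.
Measure 2 vs Measure 4: Measure 2 is ranked higher on 3+4+1+2+4 = 14 ballots, Measure 4 on 5. Measure 2 wins 14–5.
Measure 2 vs Plan A: Measure 2 is ranked higher on 3+1+2+4 = 10 ballots, Plan A on 9. Measure 2 wins 10–9.
Measure 2 vs Plan C: Plan C wins 10–9.
Proposal Green vs Measure 4: Proposal Green is ranked higher on 4+4+2+4 = 14 ballots, Measure 4 on 5. Proposal Green wins 14–5.
Proposal Green vs Plan A: 3+4+4+2 = 13 for Proposal Green, 6 for Plan A — Proposal Green by 13–6.
Proposal Green vs Plan C: Proposal Green is ranked higher on 3+4+4+2 = 13 ballots, Plan C on 6. Proposal Green wins 13–6.
Measure 4 vs Plan A: Measure 4 preferred on 3+4+2 = 9 ballots; Plan A wins 10–9.
Measure 4 vs Plan C: 10 to 9, Measure 4.
Plan A vs Plan C: 12 to 7, Plan A.
Every option wins at least one matchup (Measure 2 beats Proposal Green; Proposal Green beats Measure 4; Measure 4 beats Plan C; Plan A beats Measure 4; Plan C beats Measure 2), so there is no Condorcet loser.

none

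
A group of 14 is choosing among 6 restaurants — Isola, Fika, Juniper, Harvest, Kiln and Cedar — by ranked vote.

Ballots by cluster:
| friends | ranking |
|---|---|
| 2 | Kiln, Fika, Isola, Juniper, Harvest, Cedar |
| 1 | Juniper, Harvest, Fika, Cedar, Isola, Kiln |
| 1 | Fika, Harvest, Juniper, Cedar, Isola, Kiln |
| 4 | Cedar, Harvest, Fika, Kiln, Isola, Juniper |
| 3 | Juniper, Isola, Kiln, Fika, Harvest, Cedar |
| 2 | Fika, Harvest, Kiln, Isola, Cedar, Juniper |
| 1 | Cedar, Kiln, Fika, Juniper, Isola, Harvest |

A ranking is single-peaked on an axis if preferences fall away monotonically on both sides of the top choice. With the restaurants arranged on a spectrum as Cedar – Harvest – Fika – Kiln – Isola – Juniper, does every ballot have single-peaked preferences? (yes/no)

no

Axis positions: Cedar=1, Harvest=2, Fika=3, Kiln=4, Isola=5, Juniper=6.
Cluster 1 (peak Kiln at position 4): ranking walks positions 4-3-5-6-2-1, expanding outward from the peak — single-peaked.
Cluster 2: ranking walks positions 6-2-3-1-5-4; Harvest is ranked above Isola even though Isola lies between Harvest and the peak Juniper on the axis — preferences dip and rise again. Not single-peaked.
Cluster 3: ranking walks positions 3-2-6-1-5-4; Juniper is ranked above Kiln even though Kiln lies between Juniper and the peak Fika on the axis — preferences dip and rise again. Not single-peaked.
Cluster 4 (peak Cedar at position 1): ranking walks positions 1-2-3-4-5-6, expanding outward from the peak — single-peaked.
Cluster 5 (peak Juniper at position 6): ranking walks positions 6-5-4-3-2-1, expanding outward from the peak — single-peaked.
Cluster 6 (peak Fika at position 3): ranking walks positions 3-2-4-5-1-6, expanding outward from the peak — single-peaked.
Cluster 7: ranking walks positions 1-4-3-6-5-2; Kiln is ranked above Harvest even though Harvest lies between Kiln and the peak Cedar on the axis — preferences dip and rise again. Not single-peaked.
Cluster 2 violates single-peakedness, so the profile is not single-peaked on this axis.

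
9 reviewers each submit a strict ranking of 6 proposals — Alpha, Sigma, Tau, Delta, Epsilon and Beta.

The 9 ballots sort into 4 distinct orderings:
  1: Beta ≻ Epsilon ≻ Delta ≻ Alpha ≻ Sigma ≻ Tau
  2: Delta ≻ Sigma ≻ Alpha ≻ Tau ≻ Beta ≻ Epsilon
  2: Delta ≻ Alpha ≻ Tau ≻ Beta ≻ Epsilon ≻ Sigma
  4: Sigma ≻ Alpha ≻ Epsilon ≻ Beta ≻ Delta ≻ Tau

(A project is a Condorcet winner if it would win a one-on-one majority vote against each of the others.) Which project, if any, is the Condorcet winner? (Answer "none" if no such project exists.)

none

Pairwise majorities:
Alpha vs Sigma: 1+2 = 3 for Alpha, 6 for Sigma — Sigma by 6–3.
Alpha vs Tau: Alpha wins 9–0.
Alpha vs Delta: Alpha is ranked higher on 4 ballots, Delta on 5. Delta wins 5–4.
Alpha vs Epsilon: Alpha is ranked higher on 2+2+4 = 8 ballots, Epsilon on 1. Alpha wins 8–1.
Alpha vs Beta: Alpha wins 8–1.
Sigma–Tau: Sigma 7–2.
Sigma vs Delta: 4 to 5, Delta.
Sigma vs Epsilon: Sigma is ranked higher on 2+4 = 6 ballots, Epsilon on 3. Sigma wins 6–3.
Sigma vs Beta: Sigma, 6–3.
Tau vs Delta: Delta, 9–0.
Tau–Epsilon: Epsilon 5–4.
Tau vs Beta: 2+2 = 4 for Tau, 5 for Beta — Beta by 5–4.
Delta vs Epsilon: Epsilon, 5–4.
Delta vs Beta: 2+2 = 4 for Delta, 5 for Beta — Beta by 5–4.
Epsilon vs Beta: Beta wins 5–4.
No project is unbeaten: Alpha loses to Sigma; Sigma loses to Delta; Tau loses to Alpha; Delta loses to Epsilon; Epsilon loses to Alpha; Beta loses to Alpha. In particular Alpha beats Epsilon beats Delta beats Alpha is a majority cycle — no Condorcet winner exists.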